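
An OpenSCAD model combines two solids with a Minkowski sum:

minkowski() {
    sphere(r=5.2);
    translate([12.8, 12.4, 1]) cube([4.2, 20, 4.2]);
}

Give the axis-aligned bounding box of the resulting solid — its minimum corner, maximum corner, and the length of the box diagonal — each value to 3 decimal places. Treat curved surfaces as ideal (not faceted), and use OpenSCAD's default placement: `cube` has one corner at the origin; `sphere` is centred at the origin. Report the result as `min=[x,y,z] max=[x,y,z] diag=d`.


min=[7.600,7.200,-4.200] max=[22.200,37.600,10.400] diag=36.749

A = translate([12.8, 12.4, 1]) cube([4.2, 20, 4.2]) → bbox [12.8,12.4,1] .. [17,32.4,5.2]
B = sphere(r=5.2) → bbox [-5.2,-5.2,-5.2] .. [5.2,5.2,5.2]
lo = A.lo+B.lo = [12.8-5.2, 12.4-5.2, 1-5.2] = [7.600,7.200,-4.200]
hi = A.hi+B.hi = [17+5.2, 32.4+5.2, 5.2+5.2] = [22.200,37.600,10.400]
diag = √(14.6²+30.4²+14.6²) = √1350.48 = 36.749


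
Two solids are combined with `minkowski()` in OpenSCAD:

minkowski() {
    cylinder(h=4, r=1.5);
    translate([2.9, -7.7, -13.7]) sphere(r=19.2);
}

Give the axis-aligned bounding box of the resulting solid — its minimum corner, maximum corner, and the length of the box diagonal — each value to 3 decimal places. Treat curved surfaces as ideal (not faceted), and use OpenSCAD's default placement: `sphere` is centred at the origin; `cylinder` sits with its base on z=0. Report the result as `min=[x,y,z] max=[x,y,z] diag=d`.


A = translate([2.9, -7.7, -13.7]) sphere(r=19.2) → bbox [-16.3,-26.9,-32.9] .. [22.1,11.5,5.5]
B = cylinder(h=4, r=1.5) → bbox [-1.5,-1.5,0] .. [1.5,1.5,4]
lo = A.lo+B.lo = [-16.3-1.5, -26.9-1.5, -32.9+0] = [-17.800,-28.400,-32.900]
hi = A.hi+B.hi = [22.1+1.5, 11.5+1.5, 5.5+4] = [23.600,13.000,9.500]
diag = √(41.4²+41.4²+42.4²) = √5225.68 = 72.289

min=[-17.800,-28.400,-32.900] max=[23.600,13.000,9.500] diag=72.289


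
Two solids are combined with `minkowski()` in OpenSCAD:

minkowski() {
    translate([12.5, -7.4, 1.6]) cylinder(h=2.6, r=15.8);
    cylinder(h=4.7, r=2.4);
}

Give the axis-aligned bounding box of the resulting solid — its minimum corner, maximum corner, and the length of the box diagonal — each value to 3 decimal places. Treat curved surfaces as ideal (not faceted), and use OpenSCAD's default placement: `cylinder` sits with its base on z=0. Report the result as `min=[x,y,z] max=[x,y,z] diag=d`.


A = translate([12.5, -7.4, 1.6]) cylinder(h=2.6, r=15.8) → bbox [-3.3,-23.2,1.6] .. [28.3,8.4,4.2]
B = cylinder(h=4.7, r=2.4) → bbox [-2.4,-2.4,0] .. [2.4,2.4,4.7]
lo = A.lo+B.lo = [-3.3-2.4, -23.2-2.4, 1.6+0] = [-5.700,-25.600,1.600]
hi = A.hi+B.hi = [28.3+2.4, 8.4+2.4, 4.2+4.7] = [30.700,10.800,8.900]
diag = √(36.4²+36.4²+7.3²) = √2703.21 = 51.992

min=[-5.700,-25.600,1.600] max=[30.700,10.800,8.900] diag=51.992


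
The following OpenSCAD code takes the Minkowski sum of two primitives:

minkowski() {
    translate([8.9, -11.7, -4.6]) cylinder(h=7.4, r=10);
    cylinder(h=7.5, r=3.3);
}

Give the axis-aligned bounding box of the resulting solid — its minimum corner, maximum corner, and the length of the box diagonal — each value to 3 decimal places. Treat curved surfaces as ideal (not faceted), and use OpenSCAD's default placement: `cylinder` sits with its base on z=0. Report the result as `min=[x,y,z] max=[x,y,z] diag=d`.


A = translate([8.9, -11.7, -4.6]) cylinder(h=7.4, r=10) → bbox [-1.1,-21.7,-4.6] .. [18.9,-1.7,2.8]
B = cylinder(h=7.5, r=3.3) → bbox [-3.3,-3.3,0] .. [3.3,3.3,7.5]
lo = A.lo+B.lo = [-1.1-3.3, -21.7-3.3, -4.6+0] = [-4.400,-25.000,-4.600]
hi = A.hi+B.hi = [18.9+3.3, -1.7+3.3, 2.8+7.5] = [22.200,1.600,10.300]
diag = √(26.6²+26.6²+14.9²) = √1637.13 = 40.461

min=[-4.400,-25.000,-4.600] max=[22.200,1.600,10.300] diag=40.461


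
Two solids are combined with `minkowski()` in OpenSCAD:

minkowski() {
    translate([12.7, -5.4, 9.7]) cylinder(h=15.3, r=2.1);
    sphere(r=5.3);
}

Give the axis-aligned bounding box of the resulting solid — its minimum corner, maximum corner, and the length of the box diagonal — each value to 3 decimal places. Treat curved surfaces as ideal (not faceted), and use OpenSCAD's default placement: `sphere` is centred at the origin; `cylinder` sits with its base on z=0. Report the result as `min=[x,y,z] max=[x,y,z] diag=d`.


A = translate([12.7, -5.4, 9.7]) cylinder(h=15.3, r=2.1) → bbox [10.6,-7.5,9.7] .. [14.8,-3.3,25]
B = sphere(r=5.3) → bbox [-5.3,-5.3,-5.3] .. [5.3,5.3,5.3]
lo = A.lo+B.lo = [10.6-5.3, -7.5-5.3, 9.7-5.3] = [5.300,-12.800,4.400]
hi = A.hi+B.hi = [14.8+5.3, -3.3+5.3, 25+5.3] = [20.100,2.000,30.300]
diag = √(14.8²+14.8²+25.9²) = √1108.89 = 33.300

min=[5.300,-12.800,4.400] max=[20.100,2.000,30.300] diag=33.300


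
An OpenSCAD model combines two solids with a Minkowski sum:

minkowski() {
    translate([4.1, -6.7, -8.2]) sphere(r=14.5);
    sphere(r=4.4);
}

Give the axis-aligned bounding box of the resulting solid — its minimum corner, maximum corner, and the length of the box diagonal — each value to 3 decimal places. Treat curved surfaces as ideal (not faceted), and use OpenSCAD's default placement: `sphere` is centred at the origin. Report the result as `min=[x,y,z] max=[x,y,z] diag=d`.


A = translate([4.1, -6.7, -8.2]) sphere(r=14.5) → bbox [-10.4,-21.2,-22.7] .. [18.6,7.8,6.3]
B = sphere(r=4.4) → bbox [-4.4,-4.4,-4.4] .. [4.4,4.4,4.4]
lo = A.lo+B.lo = [-10.4-4.4, -21.2-4.4, -22.7-4.4] = [-14.800,-25.600,-27.100]
hi = A.hi+B.hi = [18.6+4.4, 7.8+4.4, 6.3+4.4] = [23.000,12.200,10.700]
diag = √(37.8²+37.8²+37.8²) = √4286.52 = 65.472

min=[-14.800,-25.600,-27.100] max=[23.000,12.200,10.700] diag=65.472


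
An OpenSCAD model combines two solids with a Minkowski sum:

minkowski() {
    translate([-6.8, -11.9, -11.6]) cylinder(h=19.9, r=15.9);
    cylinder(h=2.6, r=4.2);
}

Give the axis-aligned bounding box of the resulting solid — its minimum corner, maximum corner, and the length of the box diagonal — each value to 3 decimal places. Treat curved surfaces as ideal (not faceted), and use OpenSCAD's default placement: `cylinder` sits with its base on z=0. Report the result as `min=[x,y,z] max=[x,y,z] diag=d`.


A = translate([-6.8, -11.9, -11.6]) cylinder(h=19.9, r=15.9) → bbox [-22.7,-27.8,-11.6] .. [9.1,4,8.3]
B = cylinder(h=2.6, r=4.2) → bbox [-4.2,-4.2,0] .. [4.2,4.2,2.6]
lo = A.lo+B.lo = [-22.7-4.2, -27.8-4.2, -11.6+0] = [-26.900,-32.000,-11.600]
hi = A.hi+B.hi = [9.1+4.2, 4+4.2, 8.3+2.6] = [13.300,8.200,10.900]
diag = √(40.2²+40.2²+22.5²) = √3738.33 = 61.142

min=[-26.900,-32.000,-11.600] max=[13.300,8.200,10.900] diag=61.142


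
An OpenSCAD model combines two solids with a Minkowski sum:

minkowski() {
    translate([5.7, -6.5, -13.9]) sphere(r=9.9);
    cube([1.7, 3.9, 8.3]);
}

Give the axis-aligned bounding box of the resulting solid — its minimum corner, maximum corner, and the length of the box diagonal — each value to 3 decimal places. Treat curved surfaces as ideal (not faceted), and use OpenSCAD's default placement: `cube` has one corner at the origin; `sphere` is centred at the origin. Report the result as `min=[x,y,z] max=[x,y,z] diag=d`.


A = translate([5.7, -6.5, -13.9]) sphere(r=9.9) → bbox [-4.2,-16.4,-23.8] .. [15.6,3.4,-4]
B = cube([1.7, 3.9, 8.3]) → bbox [0,0,0] .. [1.7,3.9,8.3]
lo = A.lo+B.lo = [-4.2+0, -16.4+0, -23.8+0] = [-4.200,-16.400,-23.800]
hi = A.hi+B.hi = [15.6+1.7, 3.4+3.9, -4+8.3] = [17.300,7.300,4.300]
diag = √(21.5²+23.7²+28.1²) = √1813.55 = 42.586

min=[-4.200,-16.400,-23.800] max=[17.300,7.300,4.300] diag=42.586


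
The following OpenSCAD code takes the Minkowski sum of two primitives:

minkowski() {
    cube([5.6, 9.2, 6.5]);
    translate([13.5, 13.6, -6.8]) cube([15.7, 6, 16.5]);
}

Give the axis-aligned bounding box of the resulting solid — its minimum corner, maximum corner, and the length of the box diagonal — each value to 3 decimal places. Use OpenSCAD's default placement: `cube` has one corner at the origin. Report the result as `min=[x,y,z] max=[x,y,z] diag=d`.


min=[13.500,13.600,-6.800] max=[34.800,28.800,16.200] diag=34.839

A = translate([13.5, 13.6, -6.8]) cube([15.7, 6, 16.5]) → bbox [13.5,13.6,-6.8] .. [29.2,19.6,9.7]
B = cube([5.6, 9.2, 6.5]) → bbox [0,0,0] .. [5.6,9.2,6.5]
lo = A.lo+B.lo = [13.5+0, 13.6+0, -6.8+0] = [13.500,13.600,-6.800]
hi = A.hi+B.hi = [29.2+5.6, 19.6+9.2, 9.7+6.5] = [34.800,28.800,16.200]
diag = √(21.3²+15.2²+23²) = √1213.73 = 34.839


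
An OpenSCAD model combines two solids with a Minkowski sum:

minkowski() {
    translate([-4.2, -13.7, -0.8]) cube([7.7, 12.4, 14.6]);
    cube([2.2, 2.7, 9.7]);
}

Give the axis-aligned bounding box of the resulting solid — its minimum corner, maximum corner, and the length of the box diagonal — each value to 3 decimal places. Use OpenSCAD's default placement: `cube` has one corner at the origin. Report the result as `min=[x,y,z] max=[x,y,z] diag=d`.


A = translate([-4.2, -13.7, -0.8]) cube([7.7, 12.4, 14.6]) → bbox [-4.2,-13.7,-0.8] .. [3.5,-1.3,13.8]
B = cube([2.2, 2.7, 9.7]) → bbox [0,0,0] .. [2.2,2.7,9.7]
lo = A.lo+B.lo = [-4.2+0, -13.7+0, -0.8+0] = [-4.200,-13.700,-0.800]
hi = A.hi+B.hi = [3.5+2.2, -1.3+2.7, 13.8+9.7] = [5.700,1.400,23.500]
diag = √(9.9²+15.1²+24.3²) = √916.51 = 30.274

min=[-4.200,-13.700,-0.800] max=[5.700,1.400,23.500] diag=30.274


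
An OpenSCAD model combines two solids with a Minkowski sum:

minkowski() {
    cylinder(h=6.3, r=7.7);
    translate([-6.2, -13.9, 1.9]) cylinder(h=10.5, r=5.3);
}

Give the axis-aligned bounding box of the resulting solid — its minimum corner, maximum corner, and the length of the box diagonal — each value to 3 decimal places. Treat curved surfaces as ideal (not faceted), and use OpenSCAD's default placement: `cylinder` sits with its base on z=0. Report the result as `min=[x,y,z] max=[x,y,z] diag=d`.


A = translate([-6.2, -13.9, 1.9]) cylinder(h=10.5, r=5.3) → bbox [-11.5,-19.2,1.9] .. [-0.9,-8.6,12.4]
B = cylinder(h=6.3, r=7.7) → bbox [-7.7,-7.7,0] .. [7.7,7.7,6.3]
lo = A.lo+B.lo = [-11.5-7.7, -19.2-7.7, 1.9+0] = [-19.200,-26.900,1.900]
hi = A.hi+B.hi = [-0.9+7.7, -8.6+7.7, 12.4+6.3] = [6.800,-0.900,18.700]
diag = √(26²+26²+16.8²) = √1634.24 = 40.426

min=[-19.200,-26.900,1.900] max=[6.800,-0.900,18.700] diag=40.426


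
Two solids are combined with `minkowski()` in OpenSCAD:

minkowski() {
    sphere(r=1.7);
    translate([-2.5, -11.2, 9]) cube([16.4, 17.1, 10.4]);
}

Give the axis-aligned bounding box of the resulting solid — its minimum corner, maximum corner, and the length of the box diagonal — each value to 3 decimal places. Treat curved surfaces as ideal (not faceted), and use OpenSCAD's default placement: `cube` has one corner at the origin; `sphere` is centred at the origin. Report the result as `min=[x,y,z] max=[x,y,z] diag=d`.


min=[-4.200,-12.900,7.300] max=[15.600,7.600,21.100] diag=31.666

A = translate([-2.5, -11.2, 9]) cube([16.4, 17.1, 10.4]) → bbox [-2.5,-11.2,9] .. [13.9,5.9,19.4]
B = sphere(r=1.7) → bbox [-1.7,-1.7,-1.7] .. [1.7,1.7,1.7]
lo = A.lo+B.lo = [-2.5-1.7, -11.2-1.7, 9-1.7] = [-4.200,-12.900,7.300]
hi = A.hi+B.hi = [13.9+1.7, 5.9+1.7, 19.4+1.7] = [15.600,7.600,21.100]
diag = √(19.8²+20.5²+13.8²) = √1002.73 = 31.666


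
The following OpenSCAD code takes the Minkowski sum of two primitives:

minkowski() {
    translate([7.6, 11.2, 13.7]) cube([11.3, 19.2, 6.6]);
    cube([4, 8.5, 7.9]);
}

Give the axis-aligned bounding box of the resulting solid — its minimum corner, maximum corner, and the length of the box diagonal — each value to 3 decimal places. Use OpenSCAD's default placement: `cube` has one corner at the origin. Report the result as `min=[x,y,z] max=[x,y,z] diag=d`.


min=[7.600,11.200,13.700] max=[22.900,38.900,28.200] diag=34.808

A = translate([7.6, 11.2, 13.7]) cube([11.3, 19.2, 6.6]) → bbox [7.6,11.2,13.7] .. [18.9,30.4,20.3]
B = cube([4, 8.5, 7.9]) → bbox [0,0,0] .. [4,8.5,7.9]
lo = A.lo+B.lo = [7.6+0, 11.2+0, 13.7+0] = [7.600,11.200,13.700]
hi = A.hi+B.hi = [18.9+4, 30.4+8.5, 20.3+7.9] = [22.900,38.900,28.200]
diag = √(15.3²+27.7²+14.5²) = √1211.63 = 34.808


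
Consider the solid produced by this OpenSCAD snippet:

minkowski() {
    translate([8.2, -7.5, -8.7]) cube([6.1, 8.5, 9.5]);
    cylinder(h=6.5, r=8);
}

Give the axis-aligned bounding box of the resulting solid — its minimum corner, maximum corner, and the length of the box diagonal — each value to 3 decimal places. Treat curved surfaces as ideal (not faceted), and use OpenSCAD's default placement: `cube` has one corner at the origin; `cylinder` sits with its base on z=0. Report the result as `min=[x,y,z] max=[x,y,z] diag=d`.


A = translate([8.2, -7.5, -8.7]) cube([6.1, 8.5, 9.5]) → bbox [8.2,-7.5,-8.7] .. [14.3,1,0.8]
B = cylinder(h=6.5, r=8) → bbox [-8,-8,0] .. [8,8,6.5]
lo = A.lo+B.lo = [8.2-8, -7.5-8, -8.7+0] = [0.200,-15.500,-8.700]
hi = A.hi+B.hi = [14.3+8, 1+8, 0.8+6.5] = [22.300,9.000,7.300]
diag = √(22.1²+24.5²+16²) = √1344.66 = 36.670

min=[0.200,-15.500,-8.700] max=[22.300,9.000,7.300] diag=36.670


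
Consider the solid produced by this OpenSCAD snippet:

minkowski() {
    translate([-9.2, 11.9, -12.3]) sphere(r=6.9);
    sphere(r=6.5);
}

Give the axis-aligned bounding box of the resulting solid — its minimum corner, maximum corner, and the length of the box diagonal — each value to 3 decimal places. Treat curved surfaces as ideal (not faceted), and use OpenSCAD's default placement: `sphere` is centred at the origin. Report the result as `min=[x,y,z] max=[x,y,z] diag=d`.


min=[-22.600,-1.500,-25.700] max=[4.200,25.300,1.100] diag=46.419

A = translate([-9.2, 11.9, -12.3]) sphere(r=6.9) → bbox [-16.1,5,-19.2] .. [-2.3,18.8,-5.4]
B = sphere(r=6.5) → bbox [-6.5,-6.5,-6.5] .. [6.5,6.5,6.5]
lo = A.lo+B.lo = [-16.1-6.5, 5-6.5, -19.2-6.5] = [-22.600,-1.500,-25.700]
hi = A.hi+B.hi = [-2.3+6.5, 18.8+6.5, -5.4+6.5] = [4.200,25.300,1.100]
diag = √(26.8²+26.8²+26.8²) = √2154.72 = 46.419


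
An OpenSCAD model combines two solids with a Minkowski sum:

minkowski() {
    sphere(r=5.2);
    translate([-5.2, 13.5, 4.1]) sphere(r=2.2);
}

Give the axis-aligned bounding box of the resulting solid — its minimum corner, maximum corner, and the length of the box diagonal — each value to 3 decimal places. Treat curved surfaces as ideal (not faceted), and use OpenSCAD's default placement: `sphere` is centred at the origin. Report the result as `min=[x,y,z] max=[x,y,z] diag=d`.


A = translate([-5.2, 13.5, 4.1]) sphere(r=2.2) → bbox [-7.4,11.3,1.9] .. [-3,15.7,6.3]
B = sphere(r=5.2) → bbox [-5.2,-5.2,-5.2] .. [5.2,5.2,5.2]
lo = A.lo+B.lo = [-7.4-5.2, 11.3-5.2, 1.9-5.2] = [-12.600,6.100,-3.300]
hi = A.hi+B.hi = [-3+5.2, 15.7+5.2, 6.3+5.2] = [2.200,20.900,11.500]
diag = √(14.8²+14.8²+14.8²) = √657.12 = 25.634

min=[-12.600,6.100,-3.300] max=[2.200,20.900,11.500] diag=25.634


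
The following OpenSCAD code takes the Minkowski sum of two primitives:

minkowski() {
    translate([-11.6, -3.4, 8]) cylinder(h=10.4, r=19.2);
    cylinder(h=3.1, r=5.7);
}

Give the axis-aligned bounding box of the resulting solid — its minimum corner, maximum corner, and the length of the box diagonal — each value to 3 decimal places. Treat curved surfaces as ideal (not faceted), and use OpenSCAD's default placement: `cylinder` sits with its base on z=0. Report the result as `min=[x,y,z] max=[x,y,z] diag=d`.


A = translate([-11.6, -3.4, 8]) cylinder(h=10.4, r=19.2) → bbox [-30.8,-22.6,8] .. [7.6,15.8,18.4]
B = cylinder(h=3.1, r=5.7) → bbox [-5.7,-5.7,0] .. [5.7,5.7,3.1]
lo = A.lo+B.lo = [-30.8-5.7, -22.6-5.7, 8+0] = [-36.500,-28.300,8.000]
hi = A.hi+B.hi = [7.6+5.7, 15.8+5.7, 18.4+3.1] = [13.300,21.500,21.500]
diag = √(49.8²+49.8²+13.5²) = √5142.33 = 71.710

min=[-36.500,-28.300,8.000] max=[13.300,21.500,21.500] diag=71.710


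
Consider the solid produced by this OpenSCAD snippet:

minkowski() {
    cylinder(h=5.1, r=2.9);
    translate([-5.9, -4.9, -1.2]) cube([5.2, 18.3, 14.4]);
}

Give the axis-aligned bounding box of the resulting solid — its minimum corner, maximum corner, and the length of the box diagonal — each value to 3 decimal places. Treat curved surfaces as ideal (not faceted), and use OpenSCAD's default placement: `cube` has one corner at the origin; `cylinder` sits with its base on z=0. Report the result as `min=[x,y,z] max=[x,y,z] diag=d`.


min=[-8.800,-7.800,-1.200] max=[2.200,16.300,18.300] diag=32.895

A = translate([-5.9, -4.9, -1.2]) cube([5.2, 18.3, 14.4]) → bbox [-5.9,-4.9,-1.2] .. [-0.7,13.4,13.2]
B = cylinder(h=5.1, r=2.9) → bbox [-2.9,-2.9,0] .. [2.9,2.9,5.1]
lo = A.lo+B.lo = [-5.9-2.9, -4.9-2.9, -1.2+0] = [-8.800,-7.800,-1.200]
hi = A.hi+B.hi = [-0.7+2.9, 13.4+2.9, 13.2+5.1] = [2.200,16.300,18.300]
diag = √(11²+24.1²+19.5²) = √1082.06 = 32.895


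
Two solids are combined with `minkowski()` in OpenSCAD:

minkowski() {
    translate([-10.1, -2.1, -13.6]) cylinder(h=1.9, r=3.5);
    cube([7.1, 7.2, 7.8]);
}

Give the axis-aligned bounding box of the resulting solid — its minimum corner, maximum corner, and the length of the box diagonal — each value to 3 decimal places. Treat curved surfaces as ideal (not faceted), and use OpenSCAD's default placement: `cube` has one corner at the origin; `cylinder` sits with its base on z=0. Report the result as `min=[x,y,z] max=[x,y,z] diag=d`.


min=[-13.600,-5.600,-13.600] max=[0.500,8.600,-3.900] diag=22.238

A = translate([-10.1, -2.1, -13.6]) cylinder(h=1.9, r=3.5) → bbox [-13.6,-5.6,-13.6] .. [-6.6,1.4,-11.7]
B = cube([7.1, 7.2, 7.8]) → bbox [0,0,0] .. [7.1,7.2,7.8]
lo = A.lo+B.lo = [-13.6+0, -5.6+0, -13.6+0] = [-13.600,-5.600,-13.600]
hi = A.hi+B.hi = [-6.6+7.1, 1.4+7.2, -11.7+7.8] = [0.500,8.600,-3.900]
diag = √(14.1²+14.2²+9.7²) = √494.54 = 22.238


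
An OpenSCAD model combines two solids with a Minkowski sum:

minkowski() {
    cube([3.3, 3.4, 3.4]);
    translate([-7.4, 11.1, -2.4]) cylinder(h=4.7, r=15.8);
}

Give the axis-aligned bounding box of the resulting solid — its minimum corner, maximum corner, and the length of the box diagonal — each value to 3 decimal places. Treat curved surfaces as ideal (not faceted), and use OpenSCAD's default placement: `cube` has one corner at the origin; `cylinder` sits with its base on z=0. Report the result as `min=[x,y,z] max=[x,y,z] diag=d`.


min=[-23.200,-4.700,-2.400] max=[11.700,30.300,5.700] diag=50.086

A = translate([-7.4, 11.1, -2.4]) cylinder(h=4.7, r=15.8) → bbox [-23.2,-4.7,-2.4] .. [8.4,26.9,2.3]
B = cube([3.3, 3.4, 3.4]) → bbox [0,0,0] .. [3.3,3.4,3.4]
lo = A.lo+B.lo = [-23.2+0, -4.7+0, -2.4+0] = [-23.200,-4.700,-2.400]
hi = A.hi+B.hi = [8.4+3.3, 26.9+3.4, 2.3+3.4] = [11.700,30.300,5.700]
diag = √(34.9²+35²+8.1²) = √2508.62 = 50.086


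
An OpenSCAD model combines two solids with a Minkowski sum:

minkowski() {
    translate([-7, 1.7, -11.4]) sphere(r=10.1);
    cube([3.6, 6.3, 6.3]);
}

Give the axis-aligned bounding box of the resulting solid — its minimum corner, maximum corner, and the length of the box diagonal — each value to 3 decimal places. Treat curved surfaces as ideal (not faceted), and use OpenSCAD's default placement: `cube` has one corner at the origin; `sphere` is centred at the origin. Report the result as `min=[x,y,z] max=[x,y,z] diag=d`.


A = translate([-7, 1.7, -11.4]) sphere(r=10.1) → bbox [-17.1,-8.4,-21.5] .. [3.1,11.8,-1.3]
B = cube([3.6, 6.3, 6.3]) → bbox [0,0,0] .. [3.6,6.3,6.3]
lo = A.lo+B.lo = [-17.1+0, -8.4+0, -21.5+0] = [-17.100,-8.400,-21.500]
hi = A.hi+B.hi = [3.1+3.6, 11.8+6.3, -1.3+6.3] = [6.700,18.100,5.000]
diag = √(23.8²+26.5²+26.5²) = √1970.94 = 44.395

min=[-17.100,-8.400,-21.500] max=[6.700,18.100,5.000] diag=44.395


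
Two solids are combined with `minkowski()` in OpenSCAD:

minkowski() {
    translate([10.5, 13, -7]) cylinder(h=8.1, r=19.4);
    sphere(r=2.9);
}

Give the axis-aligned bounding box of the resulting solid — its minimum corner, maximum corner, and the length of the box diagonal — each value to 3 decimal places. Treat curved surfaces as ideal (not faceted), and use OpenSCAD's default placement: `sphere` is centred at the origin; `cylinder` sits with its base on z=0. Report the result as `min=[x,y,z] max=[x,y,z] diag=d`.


A = translate([10.5, 13, -7]) cylinder(h=8.1, r=19.4) → bbox [-8.9,-6.4,-7] .. [29.9,32.4,1.1]
B = sphere(r=2.9) → bbox [-2.9,-2.9,-2.9] .. [2.9,2.9,2.9]
lo = A.lo+B.lo = [-8.9-2.9, -6.4-2.9, -7-2.9] = [-11.800,-9.300,-9.900]
hi = A.hi+B.hi = [29.9+2.9, 32.4+2.9, 1.1+2.9] = [32.800,35.300,4.000]
diag = √(44.6²+44.6²+13.9²) = √4171.53 = 64.587

min=[-11.800,-9.300,-9.900] max=[32.800,35.300,4.000] diag=64.587


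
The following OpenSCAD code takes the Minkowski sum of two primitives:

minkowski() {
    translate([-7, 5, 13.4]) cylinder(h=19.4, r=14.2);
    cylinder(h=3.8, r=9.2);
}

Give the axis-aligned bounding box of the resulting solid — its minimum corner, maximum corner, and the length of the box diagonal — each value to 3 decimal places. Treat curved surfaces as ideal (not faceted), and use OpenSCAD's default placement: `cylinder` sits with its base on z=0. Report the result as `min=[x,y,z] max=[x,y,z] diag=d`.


min=[-30.400,-18.400,13.400] max=[16.400,28.400,36.600] diag=70.134

A = translate([-7, 5, 13.4]) cylinder(h=19.4, r=14.2) → bbox [-21.2,-9.2,13.4] .. [7.2,19.2,32.8]
B = cylinder(h=3.8, r=9.2) → bbox [-9.2,-9.2,0] .. [9.2,9.2,3.8]
lo = A.lo+B.lo = [-21.2-9.2, -9.2-9.2, 13.4+0] = [-30.400,-18.400,13.400]
hi = A.hi+B.hi = [7.2+9.2, 19.2+9.2, 32.8+3.8] = [16.400,28.400,36.600]
diag = √(46.8²+46.8²+23.2²) = √4918.72 = 70.134


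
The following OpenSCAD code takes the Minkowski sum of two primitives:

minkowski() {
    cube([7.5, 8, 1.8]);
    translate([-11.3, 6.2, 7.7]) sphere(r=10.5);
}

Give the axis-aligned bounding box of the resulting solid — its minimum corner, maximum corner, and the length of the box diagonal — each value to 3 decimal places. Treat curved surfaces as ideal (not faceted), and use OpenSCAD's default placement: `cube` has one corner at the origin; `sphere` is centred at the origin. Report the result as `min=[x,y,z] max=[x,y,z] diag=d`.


A = translate([-11.3, 6.2, 7.7]) sphere(r=10.5) → bbox [-21.8,-4.3,-2.8] .. [-0.8,16.7,18.2]
B = cube([7.5, 8, 1.8]) → bbox [0,0,0] .. [7.5,8,1.8]
lo = A.lo+B.lo = [-21.8+0, -4.3+0, -2.8+0] = [-21.800,-4.300,-2.800]
hi = A.hi+B.hi = [-0.8+7.5, 16.7+8, 18.2+1.8] = [6.700,24.700,20.000]
diag = √(28.5²+29²+22.8²) = √2173.09 = 46.616

min=[-21.800,-4.300,-2.800] max=[6.700,24.700,20.000] diag=46.616


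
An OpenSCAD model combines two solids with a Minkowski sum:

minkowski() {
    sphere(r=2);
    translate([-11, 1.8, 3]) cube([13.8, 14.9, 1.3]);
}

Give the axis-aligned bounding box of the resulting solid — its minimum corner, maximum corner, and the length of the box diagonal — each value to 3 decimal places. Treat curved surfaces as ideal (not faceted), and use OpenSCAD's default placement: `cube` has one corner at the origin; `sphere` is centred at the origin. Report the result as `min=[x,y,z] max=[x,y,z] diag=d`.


A = translate([-11, 1.8, 3]) cube([13.8, 14.9, 1.3]) → bbox [-11,1.8,3] .. [2.8,16.7,4.3]
B = sphere(r=2) → bbox [-2,-2,-2] .. [2,2,2]
lo = A.lo+B.lo = [-11-2, 1.8-2, 3-2] = [-13.000,-0.200,1.000]
hi = A.hi+B.hi = [2.8+2, 16.7+2, 4.3+2] = [4.800,18.700,6.300]
diag = √(17.8²+18.9²+5.3²) = √702.14 = 26.498

min=[-13.000,-0.200,1.000] max=[4.800,18.700,6.300] diag=26.498


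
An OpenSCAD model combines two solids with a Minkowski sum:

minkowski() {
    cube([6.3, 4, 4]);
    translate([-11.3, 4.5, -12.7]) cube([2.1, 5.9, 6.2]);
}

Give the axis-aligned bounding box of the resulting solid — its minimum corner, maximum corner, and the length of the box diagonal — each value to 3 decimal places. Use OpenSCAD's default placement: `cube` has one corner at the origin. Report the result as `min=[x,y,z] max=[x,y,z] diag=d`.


A = translate([-11.3, 4.5, -12.7]) cube([2.1, 5.9, 6.2]) → bbox [-11.3,4.5,-12.7] .. [-9.2,10.4,-6.5]
B = cube([6.3, 4, 4]) → bbox [0,0,0] .. [6.3,4,4]
lo = A.lo+B.lo = [-11.3+0, 4.5+0, -12.7+0] = [-11.300,4.500,-12.700]
hi = A.hi+B.hi = [-9.2+6.3, 10.4+4, -6.5+4] = [-2.900,14.400,-2.500]
diag = √(8.4²+9.9²+10.2²) = √272.61 = 16.511

min=[-11.300,4.500,-12.700] max=[-2.900,14.400,-2.500] diag=16.511


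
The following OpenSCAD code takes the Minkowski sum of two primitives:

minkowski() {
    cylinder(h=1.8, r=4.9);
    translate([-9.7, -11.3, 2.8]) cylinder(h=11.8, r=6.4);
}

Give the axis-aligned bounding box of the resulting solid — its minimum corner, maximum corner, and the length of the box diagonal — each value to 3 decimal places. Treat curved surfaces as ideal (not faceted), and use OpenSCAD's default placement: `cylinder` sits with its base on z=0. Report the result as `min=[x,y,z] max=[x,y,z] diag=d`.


min=[-21.000,-22.600,2.800] max=[1.600,0.000,16.400] diag=34.734

A = translate([-9.7, -11.3, 2.8]) cylinder(h=11.8, r=6.4) → bbox [-16.1,-17.7,2.8] .. [-3.3,-4.9,14.6]
B = cylinder(h=1.8, r=4.9) → bbox [-4.9,-4.9,0] .. [4.9,4.9,1.8]
lo = A.lo+B.lo = [-16.1-4.9, -17.7-4.9, 2.8+0] = [-21.000,-22.600,2.800]
hi = A.hi+B.hi = [-3.3+4.9, -4.9+4.9, 14.6+1.8] = [1.600,0.000,16.400]
diag = √(22.6²+22.6²+13.6²) = √1206.48 = 34.734


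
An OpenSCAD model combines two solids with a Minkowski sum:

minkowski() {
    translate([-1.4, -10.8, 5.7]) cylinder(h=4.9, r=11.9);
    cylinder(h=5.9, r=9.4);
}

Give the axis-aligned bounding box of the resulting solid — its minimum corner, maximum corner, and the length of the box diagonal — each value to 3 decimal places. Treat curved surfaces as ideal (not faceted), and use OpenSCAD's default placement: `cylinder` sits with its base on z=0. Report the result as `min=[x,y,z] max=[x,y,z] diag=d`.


A = translate([-1.4, -10.8, 5.7]) cylinder(h=4.9, r=11.9) → bbox [-13.3,-22.7,5.7] .. [10.5,1.1,10.6]
B = cylinder(h=5.9, r=9.4) → bbox [-9.4,-9.4,0] .. [9.4,9.4,5.9]
lo = A.lo+B.lo = [-13.3-9.4, -22.7-9.4, 5.7+0] = [-22.700,-32.100,5.700]
hi = A.hi+B.hi = [10.5+9.4, 1.1+9.4, 10.6+5.9] = [19.900,10.500,16.500]
diag = √(42.6²+42.6²+10.8²) = √3746.16 = 61.206

min=[-22.700,-32.100,5.700] max=[19.900,10.500,16.500] diag=61.206


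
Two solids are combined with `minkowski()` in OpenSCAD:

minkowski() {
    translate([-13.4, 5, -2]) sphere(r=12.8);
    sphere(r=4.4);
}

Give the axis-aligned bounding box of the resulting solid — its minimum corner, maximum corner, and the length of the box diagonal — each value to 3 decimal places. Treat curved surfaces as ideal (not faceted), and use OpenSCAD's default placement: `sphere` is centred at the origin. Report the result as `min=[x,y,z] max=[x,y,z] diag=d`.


min=[-30.600,-12.200,-19.200] max=[3.800,22.200,15.200] diag=59.583

A = translate([-13.4, 5, -2]) sphere(r=12.8) → bbox [-26.2,-7.8,-14.8] .. [-0.6,17.8,10.8]
B = sphere(r=4.4) → bbox [-4.4,-4.4,-4.4] .. [4.4,4.4,4.4]
lo = A.lo+B.lo = [-26.2-4.4, -7.8-4.4, -14.8-4.4] = [-30.600,-12.200,-19.200]
hi = A.hi+B.hi = [-0.6+4.4, 17.8+4.4, 10.8+4.4] = [3.800,22.200,15.200]
diag = √(34.4²+34.4²+34.4²) = √3550.08 = 59.583


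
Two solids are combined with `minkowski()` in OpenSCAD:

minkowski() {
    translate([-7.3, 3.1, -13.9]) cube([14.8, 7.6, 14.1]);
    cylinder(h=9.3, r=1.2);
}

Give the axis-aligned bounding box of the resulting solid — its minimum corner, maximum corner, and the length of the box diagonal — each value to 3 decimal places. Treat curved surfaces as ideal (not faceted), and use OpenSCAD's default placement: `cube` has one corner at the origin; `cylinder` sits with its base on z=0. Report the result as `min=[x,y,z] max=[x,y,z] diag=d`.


A = translate([-7.3, 3.1, -13.9]) cube([14.8, 7.6, 14.1]) → bbox [-7.3,3.1,-13.9] .. [7.5,10.7,0.2]
B = cylinder(h=9.3, r=1.2) → bbox [-1.2,-1.2,0] .. [1.2,1.2,9.3]
lo = A.lo+B.lo = [-7.3-1.2, 3.1-1.2, -13.9+0] = [-8.500,1.900,-13.900]
hi = A.hi+B.hi = [7.5+1.2, 10.7+1.2, 0.2+9.3] = [8.700,11.900,9.500]
diag = √(17.2²+10²+23.4²) = √943.4 = 30.715

min=[-8.500,1.900,-13.900] max=[8.700,11.900,9.500] diag=30.715


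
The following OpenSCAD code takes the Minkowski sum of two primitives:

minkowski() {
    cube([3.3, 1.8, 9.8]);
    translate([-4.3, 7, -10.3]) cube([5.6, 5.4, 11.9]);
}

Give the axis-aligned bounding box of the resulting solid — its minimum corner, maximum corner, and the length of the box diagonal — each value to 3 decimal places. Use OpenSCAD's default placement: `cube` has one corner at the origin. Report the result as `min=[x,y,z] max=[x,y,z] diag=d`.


min=[-4.300,7.000,-10.300] max=[4.600,14.200,11.400] diag=24.534

A = translate([-4.3, 7, -10.3]) cube([5.6, 5.4, 11.9]) → bbox [-4.3,7,-10.3] .. [1.3,12.4,1.6]
B = cube([3.3, 1.8, 9.8]) → bbox [0,0,0] .. [3.3,1.8,9.8]
lo = A.lo+B.lo = [-4.3+0, 7+0, -10.3+0] = [-4.300,7.000,-10.300]
hi = A.hi+B.hi = [1.3+3.3, 12.4+1.8, 1.6+9.8] = [4.600,14.200,11.400]
diag = √(8.9²+7.2²+21.7²) = √601.94 = 24.534


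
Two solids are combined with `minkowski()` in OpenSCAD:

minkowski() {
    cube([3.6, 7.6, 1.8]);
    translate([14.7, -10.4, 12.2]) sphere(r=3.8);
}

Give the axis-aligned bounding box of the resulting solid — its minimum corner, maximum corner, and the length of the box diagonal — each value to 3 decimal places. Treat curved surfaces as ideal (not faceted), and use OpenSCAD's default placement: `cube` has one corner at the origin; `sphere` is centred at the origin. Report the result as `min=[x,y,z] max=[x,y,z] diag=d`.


min=[10.900,-14.200,8.400] max=[22.100,1.000,17.800] diag=21.091

A = translate([14.7, -10.4, 12.2]) sphere(r=3.8) → bbox [10.9,-14.2,8.4] .. [18.5,-6.6,16]
B = cube([3.6, 7.6, 1.8]) → bbox [0,0,0] .. [3.6,7.6,1.8]
lo = A.lo+B.lo = [10.9+0, -14.2+0, 8.4+0] = [10.900,-14.200,8.400]
hi = A.hi+B.hi = [18.5+3.6, -6.6+7.6, 16+1.8] = [22.100,1.000,17.800]
diag = √(11.2²+15.2²+9.4²) = √444.84 = 21.091


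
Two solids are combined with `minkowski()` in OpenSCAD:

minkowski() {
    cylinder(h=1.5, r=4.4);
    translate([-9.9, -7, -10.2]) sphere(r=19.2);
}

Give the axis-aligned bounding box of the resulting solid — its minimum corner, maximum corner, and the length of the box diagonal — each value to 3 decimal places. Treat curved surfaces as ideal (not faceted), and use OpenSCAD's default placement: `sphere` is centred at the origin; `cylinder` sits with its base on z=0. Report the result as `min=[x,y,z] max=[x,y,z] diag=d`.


A = translate([-9.9, -7, -10.2]) sphere(r=19.2) → bbox [-29.1,-26.2,-29.4] .. [9.3,12.2,9]
B = cylinder(h=1.5, r=4.4) → bbox [-4.4,-4.4,0] .. [4.4,4.4,1.5]
lo = A.lo+B.lo = [-29.1-4.4, -26.2-4.4, -29.4+0] = [-33.500,-30.600,-29.400]
hi = A.hi+B.hi = [9.3+4.4, 12.2+4.4, 9+1.5] = [13.700,16.600,10.500]
diag = √(47.2²+47.2²+39.9²) = √6047.69 = 77.767

min=[-33.500,-30.600,-29.400] max=[13.700,16.600,10.500] diag=77.767


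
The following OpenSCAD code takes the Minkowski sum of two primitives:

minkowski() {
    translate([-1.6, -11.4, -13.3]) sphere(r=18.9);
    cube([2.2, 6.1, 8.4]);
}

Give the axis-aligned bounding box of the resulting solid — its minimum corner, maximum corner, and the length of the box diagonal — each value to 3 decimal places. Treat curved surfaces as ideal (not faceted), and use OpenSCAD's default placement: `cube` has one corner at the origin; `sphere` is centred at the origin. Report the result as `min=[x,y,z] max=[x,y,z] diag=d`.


A = translate([-1.6, -11.4, -13.3]) sphere(r=18.9) → bbox [-20.5,-30.3,-32.2] .. [17.3,7.5,5.6]
B = cube([2.2, 6.1, 8.4]) → bbox [0,0,0] .. [2.2,6.1,8.4]
lo = A.lo+B.lo = [-20.5+0, -30.3+0, -32.2+0] = [-20.500,-30.300,-32.200]
hi = A.hi+B.hi = [17.3+2.2, 7.5+6.1, 5.6+8.4] = [19.500,13.600,14.000]
diag = √(40²+43.9²+46.2²) = √5661.65 = 75.244

min=[-20.500,-30.300,-32.200] max=[19.500,13.600,14.000] diag=75.244


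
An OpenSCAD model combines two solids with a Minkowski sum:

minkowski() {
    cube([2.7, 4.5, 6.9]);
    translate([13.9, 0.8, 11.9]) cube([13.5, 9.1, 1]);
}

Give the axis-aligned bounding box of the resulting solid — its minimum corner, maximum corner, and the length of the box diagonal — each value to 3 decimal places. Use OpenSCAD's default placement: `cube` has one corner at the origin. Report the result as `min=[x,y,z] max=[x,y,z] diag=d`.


A = translate([13.9, 0.8, 11.9]) cube([13.5, 9.1, 1]) → bbox [13.9,0.8,11.9] .. [27.4,9.9,12.9]
B = cube([2.7, 4.5, 6.9]) → bbox [0,0,0] .. [2.7,4.5,6.9]
lo = A.lo+B.lo = [13.9+0, 0.8+0, 11.9+0] = [13.900,0.800,11.900]
hi = A.hi+B.hi = [27.4+2.7, 9.9+4.5, 12.9+6.9] = [30.100,14.400,19.800]
diag = √(16.2²+13.6²+7.9²) = √509.81 = 22.579

min=[13.900,0.800,11.900] max=[30.100,14.400,19.800] diag=22.579


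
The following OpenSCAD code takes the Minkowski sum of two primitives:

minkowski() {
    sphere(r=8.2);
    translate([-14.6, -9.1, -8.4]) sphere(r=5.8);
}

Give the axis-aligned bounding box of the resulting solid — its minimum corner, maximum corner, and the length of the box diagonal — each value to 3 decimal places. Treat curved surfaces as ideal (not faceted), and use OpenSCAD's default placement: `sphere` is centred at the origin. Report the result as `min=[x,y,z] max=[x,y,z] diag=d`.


A = translate([-14.6, -9.1, -8.4]) sphere(r=5.8) → bbox [-20.4,-14.9,-14.2] .. [-8.8,-3.3,-2.6]
B = sphere(r=8.2) → bbox [-8.2,-8.2,-8.2] .. [8.2,8.2,8.2]
lo = A.lo+B.lo = [-20.4-8.2, -14.9-8.2, -14.2-8.2] = [-28.600,-23.100,-22.400]
hi = A.hi+B.hi = [-8.8+8.2, -3.3+8.2, -2.6+8.2] = [-0.600,4.900,5.600]
diag = √(28²+28²+28²) = √2352 = 48.497

min=[-28.600,-23.100,-22.400] max=[-0.600,4.900,5.600] diag=48.497


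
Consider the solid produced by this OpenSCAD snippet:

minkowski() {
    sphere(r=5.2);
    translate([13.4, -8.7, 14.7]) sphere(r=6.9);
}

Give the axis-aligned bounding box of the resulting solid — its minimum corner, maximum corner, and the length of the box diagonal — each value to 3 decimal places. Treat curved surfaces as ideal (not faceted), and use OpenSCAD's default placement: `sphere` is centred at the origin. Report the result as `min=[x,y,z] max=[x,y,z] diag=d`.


min=[1.300,-20.800,2.600] max=[25.500,3.400,26.800] diag=41.916

A = translate([13.4, -8.7, 14.7]) sphere(r=6.9) → bbox [6.5,-15.6,7.8] .. [20.3,-1.8,21.6]
B = sphere(r=5.2) → bbox [-5.2,-5.2,-5.2] .. [5.2,5.2,5.2]
lo = A.lo+B.lo = [6.5-5.2, -15.6-5.2, 7.8-5.2] = [1.300,-20.800,2.600]
hi = A.hi+B.hi = [20.3+5.2, -1.8+5.2, 21.6+5.2] = [25.500,3.400,26.800]
diag = √(24.2²+24.2²+24.2²) = √1756.92 = 41.916


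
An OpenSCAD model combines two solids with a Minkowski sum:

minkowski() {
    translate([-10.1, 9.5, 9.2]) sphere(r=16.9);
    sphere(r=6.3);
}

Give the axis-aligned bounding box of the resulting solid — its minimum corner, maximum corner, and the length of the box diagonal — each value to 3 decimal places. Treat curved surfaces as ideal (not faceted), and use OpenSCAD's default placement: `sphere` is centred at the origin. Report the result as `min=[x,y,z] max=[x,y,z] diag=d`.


min=[-33.300,-13.700,-14.000] max=[13.100,32.700,32.400] diag=80.367

A = translate([-10.1, 9.5, 9.2]) sphere(r=16.9) → bbox [-27,-7.4,-7.7] .. [6.8,26.4,26.1]
B = sphere(r=6.3) → bbox [-6.3,-6.3,-6.3] .. [6.3,6.3,6.3]
lo = A.lo+B.lo = [-27-6.3, -7.4-6.3, -7.7-6.3] = [-33.300,-13.700,-14.000]
hi = A.hi+B.hi = [6.8+6.3, 26.4+6.3, 26.1+6.3] = [13.100,32.700,32.400]
diag = √(46.4²+46.4²+46.4²) = √6458.88 = 80.367


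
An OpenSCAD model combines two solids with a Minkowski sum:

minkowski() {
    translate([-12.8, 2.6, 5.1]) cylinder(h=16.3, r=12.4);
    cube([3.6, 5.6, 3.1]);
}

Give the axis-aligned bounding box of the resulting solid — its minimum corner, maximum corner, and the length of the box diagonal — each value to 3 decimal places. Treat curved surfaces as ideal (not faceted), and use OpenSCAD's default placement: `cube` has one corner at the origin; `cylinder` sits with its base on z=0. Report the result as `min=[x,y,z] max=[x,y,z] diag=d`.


min=[-25.200,-9.800,5.100] max=[3.200,20.600,24.500] diag=45.903

A = translate([-12.8, 2.6, 5.1]) cylinder(h=16.3, r=12.4) → bbox [-25.2,-9.8,5.1] .. [-0.4,15,21.4]
B = cube([3.6, 5.6, 3.1]) → bbox [0,0,0] .. [3.6,5.6,3.1]
lo = A.lo+B.lo = [-25.2+0, -9.8+0, 5.1+0] = [-25.200,-9.800,5.100]
hi = A.hi+B.hi = [-0.4+3.6, 15+5.6, 21.4+3.1] = [3.200,20.600,24.500]
diag = √(28.4²+30.4²+19.4²) = √2107.08 = 45.903


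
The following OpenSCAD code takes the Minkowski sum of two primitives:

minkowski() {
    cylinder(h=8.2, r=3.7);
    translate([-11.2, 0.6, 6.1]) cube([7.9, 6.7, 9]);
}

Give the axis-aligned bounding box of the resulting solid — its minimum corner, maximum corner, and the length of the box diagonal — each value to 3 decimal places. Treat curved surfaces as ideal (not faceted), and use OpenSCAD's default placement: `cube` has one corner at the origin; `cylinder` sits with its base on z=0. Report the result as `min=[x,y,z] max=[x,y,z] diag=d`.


min=[-14.900,-3.100,6.100] max=[0.400,11.000,23.300] diag=26.995

A = translate([-11.2, 0.6, 6.1]) cube([7.9, 6.7, 9]) → bbox [-11.2,0.6,6.1] .. [-3.3,7.3,15.1]
B = cylinder(h=8.2, r=3.7) → bbox [-3.7,-3.7,0] .. [3.7,3.7,8.2]
lo = A.lo+B.lo = [-11.2-3.7, 0.6-3.7, 6.1+0] = [-14.900,-3.100,6.100]
hi = A.hi+B.hi = [-3.3+3.7, 7.3+3.7, 15.1+8.2] = [0.400,11.000,23.300]
diag = √(15.3²+14.1²+17.2²) = √728.74 = 26.995


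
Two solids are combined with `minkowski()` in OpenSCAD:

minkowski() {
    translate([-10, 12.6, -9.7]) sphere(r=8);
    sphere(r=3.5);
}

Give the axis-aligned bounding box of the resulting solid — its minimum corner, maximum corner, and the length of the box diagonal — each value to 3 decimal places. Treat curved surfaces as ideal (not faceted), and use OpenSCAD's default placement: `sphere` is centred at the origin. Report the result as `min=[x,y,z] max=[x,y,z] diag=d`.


A = translate([-10, 12.6, -9.7]) sphere(r=8) → bbox [-18,4.6,-17.7] .. [-2,20.6,-1.7]
B = sphere(r=3.5) → bbox [-3.5,-3.5,-3.5] .. [3.5,3.5,3.5]
lo = A.lo+B.lo = [-18-3.5, 4.6-3.5, -17.7-3.5] = [-21.500,1.100,-21.200]
hi = A.hi+B.hi = [-2+3.5, 20.6+3.5, -1.7+3.5] = [1.500,24.100,1.800]
diag = √(23²+23²+23²) = √1587 = 39.837

min=[-21.500,1.100,-21.200] max=[1.500,24.100,1.800] diag=39.837


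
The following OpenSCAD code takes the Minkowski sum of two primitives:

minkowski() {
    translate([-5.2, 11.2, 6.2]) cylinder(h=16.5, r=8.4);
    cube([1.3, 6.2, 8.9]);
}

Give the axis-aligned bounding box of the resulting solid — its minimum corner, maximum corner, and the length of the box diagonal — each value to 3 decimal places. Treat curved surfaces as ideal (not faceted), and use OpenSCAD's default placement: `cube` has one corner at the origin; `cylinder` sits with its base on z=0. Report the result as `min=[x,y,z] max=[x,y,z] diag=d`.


min=[-13.600,2.800,6.200] max=[4.500,25.800,31.600] diag=38.753

A = translate([-5.2, 11.2, 6.2]) cylinder(h=16.5, r=8.4) → bbox [-13.6,2.8,6.2] .. [3.2,19.6,22.7]
B = cube([1.3, 6.2, 8.9]) → bbox [0,0,0] .. [1.3,6.2,8.9]
lo = A.lo+B.lo = [-13.6+0, 2.8+0, 6.2+0] = [-13.600,2.800,6.200]
hi = A.hi+B.hi = [3.2+1.3, 19.6+6.2, 22.7+8.9] = [4.500,25.800,31.600]
diag = √(18.1²+23²+25.4²) = √1501.77 = 38.753


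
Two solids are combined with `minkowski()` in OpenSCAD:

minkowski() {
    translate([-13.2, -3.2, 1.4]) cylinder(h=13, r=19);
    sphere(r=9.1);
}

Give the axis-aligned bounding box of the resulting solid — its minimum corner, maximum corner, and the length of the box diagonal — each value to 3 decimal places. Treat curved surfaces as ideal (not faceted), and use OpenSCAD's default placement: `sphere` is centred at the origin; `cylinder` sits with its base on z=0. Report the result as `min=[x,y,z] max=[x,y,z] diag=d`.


A = translate([-13.2, -3.2, 1.4]) cylinder(h=13, r=19) → bbox [-32.2,-22.2,1.4] .. [5.8,15.8,14.4]
B = sphere(r=9.1) → bbox [-9.1,-9.1,-9.1] .. [9.1,9.1,9.1]
lo = A.lo+B.lo = [-32.2-9.1, -22.2-9.1, 1.4-9.1] = [-41.300,-31.300,-7.700]
hi = A.hi+B.hi = [5.8+9.1, 15.8+9.1, 14.4+9.1] = [14.900,24.900,23.500]
diag = √(56.2²+56.2²+31.2²) = √7290.32 = 85.383

min=[-41.300,-31.300,-7.700] max=[14.900,24.900,23.500] diag=85.383
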